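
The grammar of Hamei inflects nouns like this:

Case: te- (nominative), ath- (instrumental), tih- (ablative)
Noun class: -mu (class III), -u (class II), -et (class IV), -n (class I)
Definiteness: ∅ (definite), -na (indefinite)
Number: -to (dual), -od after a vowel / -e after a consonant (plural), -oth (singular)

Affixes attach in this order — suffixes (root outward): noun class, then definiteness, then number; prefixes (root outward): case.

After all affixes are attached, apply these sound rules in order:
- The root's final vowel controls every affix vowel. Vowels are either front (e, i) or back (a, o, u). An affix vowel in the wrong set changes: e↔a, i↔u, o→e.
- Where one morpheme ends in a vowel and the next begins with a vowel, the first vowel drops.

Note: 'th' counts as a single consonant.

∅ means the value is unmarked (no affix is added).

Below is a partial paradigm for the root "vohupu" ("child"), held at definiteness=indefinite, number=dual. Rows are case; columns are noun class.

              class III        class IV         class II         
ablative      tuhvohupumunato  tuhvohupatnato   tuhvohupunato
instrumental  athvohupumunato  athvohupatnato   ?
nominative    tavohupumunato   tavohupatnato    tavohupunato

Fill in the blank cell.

Attach noun class class II -u → vohupuu.
Attach definiteness indefinite -na → vohupuuna.
Attach number dual -to → vohupuunato.
Attach case instrumental ath- → athvohupuunato.
Vowel harmony: no change.
Apply vowel deletion: athvohupuunato → athvohupunato.

athvohupunato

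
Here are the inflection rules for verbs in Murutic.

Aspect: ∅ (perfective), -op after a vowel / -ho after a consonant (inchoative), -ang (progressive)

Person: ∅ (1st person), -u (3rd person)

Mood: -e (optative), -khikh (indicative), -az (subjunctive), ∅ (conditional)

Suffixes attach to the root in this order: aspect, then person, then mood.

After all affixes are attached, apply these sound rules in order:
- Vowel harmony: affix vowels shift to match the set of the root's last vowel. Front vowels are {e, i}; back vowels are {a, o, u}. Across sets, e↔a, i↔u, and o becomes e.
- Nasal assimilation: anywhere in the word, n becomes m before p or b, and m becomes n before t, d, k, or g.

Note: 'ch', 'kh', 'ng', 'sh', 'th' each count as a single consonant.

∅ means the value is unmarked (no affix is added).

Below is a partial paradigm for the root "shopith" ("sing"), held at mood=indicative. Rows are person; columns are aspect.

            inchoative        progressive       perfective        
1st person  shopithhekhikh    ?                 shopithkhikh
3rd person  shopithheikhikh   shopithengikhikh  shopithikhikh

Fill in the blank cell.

Attach aspect progressive -ang → shopithang.
person = 1st person: zero marking, form stays shopithang.
Attach mood indicative -khikh → shopithangkhikh.
Apply vowel harmony: shopithangkhikh → shopithengkhikh.
Nasal assimilation: no change.

shopithengkhikh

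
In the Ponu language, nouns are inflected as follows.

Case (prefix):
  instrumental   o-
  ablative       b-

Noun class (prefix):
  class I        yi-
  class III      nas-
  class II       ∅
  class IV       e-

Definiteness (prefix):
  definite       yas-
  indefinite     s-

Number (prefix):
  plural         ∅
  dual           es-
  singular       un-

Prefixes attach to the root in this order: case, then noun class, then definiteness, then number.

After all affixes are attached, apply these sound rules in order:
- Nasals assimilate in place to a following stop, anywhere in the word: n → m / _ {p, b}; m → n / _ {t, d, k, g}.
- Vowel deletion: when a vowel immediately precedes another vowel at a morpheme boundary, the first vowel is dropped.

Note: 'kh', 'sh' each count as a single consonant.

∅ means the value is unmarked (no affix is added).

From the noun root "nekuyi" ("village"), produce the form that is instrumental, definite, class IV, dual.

esyasonekuyi

Attach case instrumental o- → onekuyi.
Attach noun class class IV e- → eonekuyi.
Attach definiteness definite yas- → yaseonekuyi.
Attach number dual es- → esyaseonekuyi.
Nasal assimilation: no change.
Apply vowel deletion: esyaseonekuyi → esyasonekuyi.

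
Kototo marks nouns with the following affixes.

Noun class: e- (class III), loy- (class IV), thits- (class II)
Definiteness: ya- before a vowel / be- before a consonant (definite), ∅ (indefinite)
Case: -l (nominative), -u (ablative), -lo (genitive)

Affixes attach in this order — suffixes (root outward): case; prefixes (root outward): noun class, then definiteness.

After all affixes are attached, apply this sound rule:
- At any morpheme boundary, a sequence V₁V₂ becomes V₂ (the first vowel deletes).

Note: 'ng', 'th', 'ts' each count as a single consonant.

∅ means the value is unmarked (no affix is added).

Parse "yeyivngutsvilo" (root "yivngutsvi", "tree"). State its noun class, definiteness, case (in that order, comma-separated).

Segment: ya-e-yivngutsvi-lo.
noun class: e- → class III.
definiteness: ya/be- → definite.
case: -lo → genitive.

class III, definite, genitive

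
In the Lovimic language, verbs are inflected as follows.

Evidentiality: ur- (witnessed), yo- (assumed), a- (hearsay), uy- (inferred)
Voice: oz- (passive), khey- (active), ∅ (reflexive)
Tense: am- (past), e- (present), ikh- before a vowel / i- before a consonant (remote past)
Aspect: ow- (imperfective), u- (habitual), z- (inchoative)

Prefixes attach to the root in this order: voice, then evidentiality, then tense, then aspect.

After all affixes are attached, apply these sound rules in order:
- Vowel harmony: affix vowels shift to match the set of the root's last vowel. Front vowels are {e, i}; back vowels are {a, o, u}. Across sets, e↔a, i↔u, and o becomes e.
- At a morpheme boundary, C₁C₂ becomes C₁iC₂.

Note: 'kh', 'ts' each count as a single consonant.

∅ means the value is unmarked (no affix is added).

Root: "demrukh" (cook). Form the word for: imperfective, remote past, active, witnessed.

Attach voice active khey- → kheydemrukh.
Attach evidentiality witnessed ur- → urkheydemrukh.
Attach tense remote past ikh- (before vowel 'u') → ikhurkheydemrukh.
Attach aspect imperfective ow- → owikhurkheydemrukh.
Apply vowel harmony: owikhurkheydemrukh → owukhurkhaydemrukh.
Apply epenthesis: owukhurkhaydemrukh → owukhurikhayidemrukh.

owukhurikhayidemrukh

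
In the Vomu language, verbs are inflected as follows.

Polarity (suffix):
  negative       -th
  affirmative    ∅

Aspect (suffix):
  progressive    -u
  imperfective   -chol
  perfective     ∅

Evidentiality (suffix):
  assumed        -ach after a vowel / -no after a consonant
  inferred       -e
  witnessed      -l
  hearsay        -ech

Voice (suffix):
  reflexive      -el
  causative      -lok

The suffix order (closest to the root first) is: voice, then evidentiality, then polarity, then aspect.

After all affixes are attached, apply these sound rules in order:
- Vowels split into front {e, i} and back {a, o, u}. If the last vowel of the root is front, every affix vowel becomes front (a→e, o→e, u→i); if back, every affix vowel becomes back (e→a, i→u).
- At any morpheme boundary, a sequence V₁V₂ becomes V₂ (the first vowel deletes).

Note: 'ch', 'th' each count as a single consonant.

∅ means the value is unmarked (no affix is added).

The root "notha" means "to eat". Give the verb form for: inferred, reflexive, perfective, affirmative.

Attach voice reflexive -el → nothael.
Attach evidentiality inferred -e → nothaele.
polarity = affirmative: zero marking, form stays nothaele.
aspect = perfective: zero marking, form stays nothaele.
Apply vowel harmony: nothaele → nothaala.
Apply vowel deletion: nothaala → nothala.

nothala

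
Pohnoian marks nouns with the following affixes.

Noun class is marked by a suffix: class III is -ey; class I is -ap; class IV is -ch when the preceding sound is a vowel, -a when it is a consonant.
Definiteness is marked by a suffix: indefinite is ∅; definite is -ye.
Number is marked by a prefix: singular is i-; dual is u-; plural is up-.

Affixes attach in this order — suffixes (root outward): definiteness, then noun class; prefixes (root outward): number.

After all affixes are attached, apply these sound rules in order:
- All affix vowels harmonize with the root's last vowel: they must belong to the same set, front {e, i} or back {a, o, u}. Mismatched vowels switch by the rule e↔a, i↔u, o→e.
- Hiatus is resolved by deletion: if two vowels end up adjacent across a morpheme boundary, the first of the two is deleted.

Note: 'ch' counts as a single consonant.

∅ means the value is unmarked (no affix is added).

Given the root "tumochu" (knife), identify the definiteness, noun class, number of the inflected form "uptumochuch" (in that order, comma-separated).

Segment: up-tumochu-ch.
definiteness: ∅ → indefinite.
noun class: -ch/a → class IV.
number: up- → plural.

indefinite, class IV, plural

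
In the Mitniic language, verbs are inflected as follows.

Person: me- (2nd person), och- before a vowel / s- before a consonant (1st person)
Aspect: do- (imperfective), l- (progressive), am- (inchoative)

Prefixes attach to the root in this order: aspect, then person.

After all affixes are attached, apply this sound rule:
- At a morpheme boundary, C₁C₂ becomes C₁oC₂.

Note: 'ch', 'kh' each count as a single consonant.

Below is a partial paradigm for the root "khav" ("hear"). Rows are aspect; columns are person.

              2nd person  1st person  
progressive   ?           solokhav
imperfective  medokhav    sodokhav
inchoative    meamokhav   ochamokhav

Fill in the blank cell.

melokhav

Attach aspect progressive l- → lkhav.
Attach person 2nd person me- → melkhav.
Apply epenthesis: melkhav → melokhav.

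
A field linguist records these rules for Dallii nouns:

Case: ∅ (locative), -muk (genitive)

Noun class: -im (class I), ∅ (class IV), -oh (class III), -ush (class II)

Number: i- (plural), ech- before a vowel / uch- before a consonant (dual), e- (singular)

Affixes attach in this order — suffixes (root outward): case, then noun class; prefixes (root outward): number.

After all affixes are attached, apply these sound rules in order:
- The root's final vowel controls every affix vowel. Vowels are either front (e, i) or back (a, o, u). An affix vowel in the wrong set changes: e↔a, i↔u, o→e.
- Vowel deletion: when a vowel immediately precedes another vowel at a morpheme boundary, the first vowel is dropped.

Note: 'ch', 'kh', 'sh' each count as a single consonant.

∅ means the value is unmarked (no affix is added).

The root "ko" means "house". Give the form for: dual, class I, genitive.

Attach case genitive -muk → komuk.
Attach noun class class I -im → komukim.
Attach number dual uch- (before consonant 'k') → uchkomukim.
Apply vowel harmony: uchkomukim → uchkomukum.
Vowel deletion: no change.

uchkomukum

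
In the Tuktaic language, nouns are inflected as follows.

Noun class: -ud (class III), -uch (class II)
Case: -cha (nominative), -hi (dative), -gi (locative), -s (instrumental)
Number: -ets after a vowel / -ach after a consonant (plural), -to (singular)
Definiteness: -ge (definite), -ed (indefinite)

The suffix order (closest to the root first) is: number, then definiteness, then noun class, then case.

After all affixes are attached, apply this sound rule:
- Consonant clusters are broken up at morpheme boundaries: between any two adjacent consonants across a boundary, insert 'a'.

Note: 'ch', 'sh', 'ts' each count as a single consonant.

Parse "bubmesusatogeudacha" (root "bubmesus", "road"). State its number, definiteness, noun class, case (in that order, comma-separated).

Segment: bubmesus-to-ge-ud-cha.
number: -to → singular.
definiteness: -ge → definite.
noun class: -ud → class III.
case: -cha → nominative.

singular, definite, class III, nominative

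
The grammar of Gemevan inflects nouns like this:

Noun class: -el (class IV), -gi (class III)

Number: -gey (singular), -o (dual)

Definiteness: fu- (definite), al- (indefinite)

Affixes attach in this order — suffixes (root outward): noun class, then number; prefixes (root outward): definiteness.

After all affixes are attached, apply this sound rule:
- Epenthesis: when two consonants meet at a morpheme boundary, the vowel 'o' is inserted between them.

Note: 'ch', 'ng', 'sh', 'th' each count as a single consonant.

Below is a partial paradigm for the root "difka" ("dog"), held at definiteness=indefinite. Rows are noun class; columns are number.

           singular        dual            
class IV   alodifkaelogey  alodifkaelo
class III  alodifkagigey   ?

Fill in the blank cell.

alodifkagio

Attach noun class class III -gi → difkagi.
Attach definiteness indefinite al- → aldifkagi.
Attach number dual -o → aldifkagio.
Apply epenthesis: aldifkagio → alodifkagio.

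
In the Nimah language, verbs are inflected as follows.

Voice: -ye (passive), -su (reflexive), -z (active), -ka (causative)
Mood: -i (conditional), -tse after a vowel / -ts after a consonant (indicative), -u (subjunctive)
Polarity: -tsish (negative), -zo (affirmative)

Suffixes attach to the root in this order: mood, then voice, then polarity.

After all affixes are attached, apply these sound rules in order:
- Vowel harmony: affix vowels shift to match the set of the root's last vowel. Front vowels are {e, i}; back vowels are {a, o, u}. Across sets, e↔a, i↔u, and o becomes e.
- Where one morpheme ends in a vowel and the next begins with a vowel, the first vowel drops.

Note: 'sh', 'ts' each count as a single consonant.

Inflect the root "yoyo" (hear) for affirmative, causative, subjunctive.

yoyukazo

Attach mood subjunctive -u → yoyou.
Attach voice causative -ka → yoyouka.
Attach polarity affirmative -zo → yoyoukazo.
Vowel harmony: no change.
Apply vowel deletion: yoyoukazo → yoyukazo.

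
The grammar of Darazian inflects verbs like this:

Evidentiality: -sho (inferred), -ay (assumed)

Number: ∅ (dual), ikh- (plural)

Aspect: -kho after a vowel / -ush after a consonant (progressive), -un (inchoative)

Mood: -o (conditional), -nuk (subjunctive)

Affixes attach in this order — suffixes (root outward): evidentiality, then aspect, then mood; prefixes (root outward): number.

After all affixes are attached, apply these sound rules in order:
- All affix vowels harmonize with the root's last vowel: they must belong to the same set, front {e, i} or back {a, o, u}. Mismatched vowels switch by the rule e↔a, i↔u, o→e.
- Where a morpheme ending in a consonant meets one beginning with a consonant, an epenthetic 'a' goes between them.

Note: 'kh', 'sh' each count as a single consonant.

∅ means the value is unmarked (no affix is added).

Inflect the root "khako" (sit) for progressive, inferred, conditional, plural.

Attach evidentiality inferred -sho → khakosho.
Attach aspect progressive -kho (after vowel 'o') → khakoshokho.
Attach number plural ikh- → ikhkhakoshokho.
Attach mood conditional -o → ikhkhakoshokhoo.
Apply vowel harmony: ikhkhakoshokhoo → ukhkhakoshokhoo.
Apply epenthesis: ukhkhakoshokhoo → ukhakhakoshokhoo.

ukhakhakoshokhoo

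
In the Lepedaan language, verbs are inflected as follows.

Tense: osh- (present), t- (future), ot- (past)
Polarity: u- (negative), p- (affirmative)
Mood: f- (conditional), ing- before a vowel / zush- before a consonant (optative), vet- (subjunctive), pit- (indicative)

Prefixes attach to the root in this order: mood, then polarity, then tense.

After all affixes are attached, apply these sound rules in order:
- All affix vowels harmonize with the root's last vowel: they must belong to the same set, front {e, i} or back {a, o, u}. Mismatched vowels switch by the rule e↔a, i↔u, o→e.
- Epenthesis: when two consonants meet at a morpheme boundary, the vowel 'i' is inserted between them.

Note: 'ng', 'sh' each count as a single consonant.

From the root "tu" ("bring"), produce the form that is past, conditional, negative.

Attach mood conditional f- → ftu.
Attach polarity negative u- → uftu.
Attach tense past ot- → otuftu.
Vowel harmony: no change.
Apply epenthesis: otuftu → otufitu.

otufitu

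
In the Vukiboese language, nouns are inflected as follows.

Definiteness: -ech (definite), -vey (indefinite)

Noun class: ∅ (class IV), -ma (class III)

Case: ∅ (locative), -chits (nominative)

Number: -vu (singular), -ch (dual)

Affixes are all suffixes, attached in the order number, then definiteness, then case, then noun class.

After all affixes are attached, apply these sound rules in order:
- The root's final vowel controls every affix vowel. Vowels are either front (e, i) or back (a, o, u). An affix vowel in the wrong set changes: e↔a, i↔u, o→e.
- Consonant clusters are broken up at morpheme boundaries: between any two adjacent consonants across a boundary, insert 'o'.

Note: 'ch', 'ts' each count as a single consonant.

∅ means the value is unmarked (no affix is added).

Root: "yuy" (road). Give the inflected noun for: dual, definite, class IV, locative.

Attach number dual -ch → yuych.
Attach definiteness definite -ech → yuychech.
case = locative: zero marking, form stays yuychech.
noun class = class IV: zero marking, form stays yuychech.
Apply vowel harmony: yuychech → yuychach.
Apply epenthesis: yuychach → yuyochach.

yuyochach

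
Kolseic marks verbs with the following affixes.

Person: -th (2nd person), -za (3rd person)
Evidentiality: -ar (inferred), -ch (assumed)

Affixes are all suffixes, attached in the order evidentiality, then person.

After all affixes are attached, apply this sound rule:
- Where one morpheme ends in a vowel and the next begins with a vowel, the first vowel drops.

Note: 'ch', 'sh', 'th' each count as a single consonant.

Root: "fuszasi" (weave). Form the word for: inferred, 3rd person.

fuszasarza

Attach evidentiality inferred -ar → fuszasiar.
Attach person 3rd person -za → fuszasiarza.
Apply vowel deletion: fuszasiarza → fuszasarza.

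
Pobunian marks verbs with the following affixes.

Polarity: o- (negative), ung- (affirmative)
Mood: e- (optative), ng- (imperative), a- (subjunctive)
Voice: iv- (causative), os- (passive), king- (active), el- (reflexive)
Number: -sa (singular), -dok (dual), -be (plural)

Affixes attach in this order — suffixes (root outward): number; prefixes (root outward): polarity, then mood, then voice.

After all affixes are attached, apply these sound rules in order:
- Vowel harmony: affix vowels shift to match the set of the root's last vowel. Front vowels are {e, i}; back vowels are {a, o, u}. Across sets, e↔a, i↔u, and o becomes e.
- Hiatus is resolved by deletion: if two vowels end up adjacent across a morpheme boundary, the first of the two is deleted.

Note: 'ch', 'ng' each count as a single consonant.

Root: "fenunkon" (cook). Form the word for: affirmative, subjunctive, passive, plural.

osungfenunkonba

Attach polarity affirmative ung- → ungfenunkon.
Attach mood subjunctive a- → aungfenunkon.
Attach voice passive os- → osaungfenunkon.
Attach number plural -be → osaungfenunkonbe.
Apply vowel harmony: osaungfenunkonbe → osaungfenunkonba.
Apply vowel deletion: osaungfenunkonba → osungfenunkonba.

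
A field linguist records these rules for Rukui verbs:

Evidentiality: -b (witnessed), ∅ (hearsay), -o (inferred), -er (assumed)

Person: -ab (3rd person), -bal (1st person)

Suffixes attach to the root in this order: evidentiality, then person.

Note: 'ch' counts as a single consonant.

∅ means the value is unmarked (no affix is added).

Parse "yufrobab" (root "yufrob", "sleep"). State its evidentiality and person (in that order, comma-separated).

hearsay, 3rd person

Segment: yufrob-ab.
evidentiality: ∅ → hearsay.
person: -ab → 3rd person.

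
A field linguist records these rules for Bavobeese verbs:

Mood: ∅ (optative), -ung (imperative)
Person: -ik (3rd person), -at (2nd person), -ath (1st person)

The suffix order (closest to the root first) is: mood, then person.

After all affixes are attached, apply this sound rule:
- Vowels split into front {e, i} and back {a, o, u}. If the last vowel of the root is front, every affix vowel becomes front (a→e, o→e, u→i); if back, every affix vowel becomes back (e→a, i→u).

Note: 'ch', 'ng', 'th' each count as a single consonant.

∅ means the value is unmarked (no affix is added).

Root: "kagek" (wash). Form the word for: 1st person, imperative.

kagekingeth

Attach mood imperative -ung → kagekung.
Attach person 1st person -ath → kagekungath.
Apply vowel harmony: kagekungath → kagekingeth.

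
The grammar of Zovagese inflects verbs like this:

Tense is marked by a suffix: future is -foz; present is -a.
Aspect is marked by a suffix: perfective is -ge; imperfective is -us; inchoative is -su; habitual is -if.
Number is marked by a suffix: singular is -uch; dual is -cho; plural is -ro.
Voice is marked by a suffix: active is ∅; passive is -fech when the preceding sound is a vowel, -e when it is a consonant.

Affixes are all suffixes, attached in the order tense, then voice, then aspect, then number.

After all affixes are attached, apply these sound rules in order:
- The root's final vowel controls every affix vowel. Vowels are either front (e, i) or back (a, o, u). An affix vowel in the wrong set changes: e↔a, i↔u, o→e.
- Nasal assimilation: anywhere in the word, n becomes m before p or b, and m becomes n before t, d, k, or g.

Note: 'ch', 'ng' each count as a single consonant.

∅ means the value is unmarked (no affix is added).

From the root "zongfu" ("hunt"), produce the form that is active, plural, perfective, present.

zongfuagaro

Attach tense present -a → zongfua.
voice = active: zero marking, form stays zongfua.
Attach aspect perfective -ge → zongfuage.
Attach number plural -ro → zongfuagero.
Apply vowel harmony: zongfuagero → zongfuagaro.
Nasal assimilation: no change.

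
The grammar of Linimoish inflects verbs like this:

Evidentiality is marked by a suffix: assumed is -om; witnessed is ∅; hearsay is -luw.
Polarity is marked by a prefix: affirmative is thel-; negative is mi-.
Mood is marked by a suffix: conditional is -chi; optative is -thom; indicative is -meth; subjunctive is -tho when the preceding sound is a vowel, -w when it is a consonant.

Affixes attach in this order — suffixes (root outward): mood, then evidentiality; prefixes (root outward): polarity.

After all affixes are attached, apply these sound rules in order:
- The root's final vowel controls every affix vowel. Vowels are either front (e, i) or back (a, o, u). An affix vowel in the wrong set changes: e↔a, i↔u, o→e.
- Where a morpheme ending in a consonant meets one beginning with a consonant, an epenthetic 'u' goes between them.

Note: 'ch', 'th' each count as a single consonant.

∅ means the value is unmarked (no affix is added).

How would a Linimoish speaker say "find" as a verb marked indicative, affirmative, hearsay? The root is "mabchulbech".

thelumabchulbechumethuliw

Attach mood indicative -meth → mabchulbechmeth.
Attach evidentiality hearsay -luw → mabchulbechmethluw.
Attach polarity affirmative thel- → thelmabchulbechmethluw.
Apply vowel harmony: thelmabchulbechmethluw → thelmabchulbechmethliw.
Apply epenthesis: thelmabchulbechmethliw → thelumabchulbechumethuliw.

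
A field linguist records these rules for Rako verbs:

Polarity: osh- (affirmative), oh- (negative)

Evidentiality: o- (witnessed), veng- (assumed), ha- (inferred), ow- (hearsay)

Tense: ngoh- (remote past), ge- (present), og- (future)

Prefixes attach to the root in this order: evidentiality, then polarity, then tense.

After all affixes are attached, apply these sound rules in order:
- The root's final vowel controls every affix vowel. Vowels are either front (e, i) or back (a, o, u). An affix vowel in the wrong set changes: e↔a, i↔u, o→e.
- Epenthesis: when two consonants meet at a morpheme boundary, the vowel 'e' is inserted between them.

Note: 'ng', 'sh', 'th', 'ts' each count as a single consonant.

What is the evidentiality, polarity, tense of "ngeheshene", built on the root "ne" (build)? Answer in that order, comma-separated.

Segment: ngoh-osh-o-ne.
evidentiality: o- → witnessed.
polarity: osh- → affirmative.
tense: ngoh- → remote past.

witnessed, affirmative, remote past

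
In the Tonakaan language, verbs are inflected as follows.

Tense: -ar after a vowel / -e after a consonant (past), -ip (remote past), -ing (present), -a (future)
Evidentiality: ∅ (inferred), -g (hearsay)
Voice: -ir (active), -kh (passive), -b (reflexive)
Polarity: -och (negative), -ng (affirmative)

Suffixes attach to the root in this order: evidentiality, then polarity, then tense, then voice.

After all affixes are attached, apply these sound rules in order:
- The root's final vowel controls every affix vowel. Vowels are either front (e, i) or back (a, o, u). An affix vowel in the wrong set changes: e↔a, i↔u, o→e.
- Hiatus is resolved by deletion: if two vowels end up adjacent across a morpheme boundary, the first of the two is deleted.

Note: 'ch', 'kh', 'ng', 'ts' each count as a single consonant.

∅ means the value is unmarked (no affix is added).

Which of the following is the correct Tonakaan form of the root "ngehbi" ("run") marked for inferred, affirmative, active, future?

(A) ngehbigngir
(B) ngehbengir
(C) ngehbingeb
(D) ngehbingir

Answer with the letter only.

D

evidentiality = inferred: zero marking, form stays ngehbi.
Attach polarity affirmative -ng → ngehbing.
Attach tense future -a → ngehbinga.
Attach voice active -ir → ngehbingair.
Apply vowel harmony: ngehbingair → ngehbingeir.
Apply vowel deletion: ngehbingeir → ngehbingir.
So the correct form is ngehbingir, option (D).
(B) ngehbengir is wrong: it has the affixes in the wrong order.
(A) ngehbigngir is wrong: it uses hearsay instead of inferred for evidentiality.
(C) ngehbingeb is wrong: it uses reflexive instead of active for voice.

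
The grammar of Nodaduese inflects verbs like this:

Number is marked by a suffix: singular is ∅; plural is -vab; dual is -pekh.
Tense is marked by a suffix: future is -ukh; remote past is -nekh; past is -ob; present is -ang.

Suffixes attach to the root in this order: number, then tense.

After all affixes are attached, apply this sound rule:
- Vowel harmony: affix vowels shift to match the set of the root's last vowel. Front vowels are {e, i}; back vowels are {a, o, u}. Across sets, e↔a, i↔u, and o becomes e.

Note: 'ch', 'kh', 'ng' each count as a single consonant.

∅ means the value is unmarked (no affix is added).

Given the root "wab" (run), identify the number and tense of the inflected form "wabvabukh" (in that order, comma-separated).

plural, future

Segment: wab-vab-ukh.
number: -vab → plural.
tense: -ukh → future.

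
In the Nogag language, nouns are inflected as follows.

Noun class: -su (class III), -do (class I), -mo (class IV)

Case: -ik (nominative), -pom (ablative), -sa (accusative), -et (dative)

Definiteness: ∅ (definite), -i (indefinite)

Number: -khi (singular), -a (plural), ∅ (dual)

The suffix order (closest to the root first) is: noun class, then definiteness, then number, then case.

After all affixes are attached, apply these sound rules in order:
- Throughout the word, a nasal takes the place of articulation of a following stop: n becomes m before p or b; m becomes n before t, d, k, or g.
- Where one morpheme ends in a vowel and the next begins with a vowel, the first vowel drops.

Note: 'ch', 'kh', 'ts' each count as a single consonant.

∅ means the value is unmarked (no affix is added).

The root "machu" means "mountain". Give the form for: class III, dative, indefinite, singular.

Attach noun class class III -su → machusu.
Attach definiteness indefinite -i → machusui.
Attach number singular -khi → machusuikhi.
Attach case dative -et → machusuikhiet.
Nasal assimilation: no change.
Apply vowel deletion: machusuikhiet → machusikhet.

machusikhet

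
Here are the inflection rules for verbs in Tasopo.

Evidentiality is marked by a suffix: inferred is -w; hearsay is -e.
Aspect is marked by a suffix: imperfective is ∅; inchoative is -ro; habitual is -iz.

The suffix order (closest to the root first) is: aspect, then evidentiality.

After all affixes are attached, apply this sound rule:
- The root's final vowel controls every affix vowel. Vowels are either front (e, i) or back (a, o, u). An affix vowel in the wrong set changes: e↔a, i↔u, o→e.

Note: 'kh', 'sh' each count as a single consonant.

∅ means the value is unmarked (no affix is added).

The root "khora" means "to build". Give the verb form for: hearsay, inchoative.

Attach aspect inchoative -ro → khoraro.
Attach evidentiality hearsay -e → khoraroe.
Apply vowel harmony: khoraroe → khoraroa.

khoraroa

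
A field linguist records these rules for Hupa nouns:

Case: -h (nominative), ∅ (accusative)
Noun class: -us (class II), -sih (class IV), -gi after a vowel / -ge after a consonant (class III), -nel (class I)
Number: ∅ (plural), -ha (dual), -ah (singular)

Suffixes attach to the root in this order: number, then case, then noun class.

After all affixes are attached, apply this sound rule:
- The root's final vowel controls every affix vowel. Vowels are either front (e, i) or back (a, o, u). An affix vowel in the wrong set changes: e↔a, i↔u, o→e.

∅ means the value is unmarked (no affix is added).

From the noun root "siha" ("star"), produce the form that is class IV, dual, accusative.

Attach number dual -ha → sihaha.
case = accusative: zero marking, form stays sihaha.
Attach noun class class IV -sih → sihahasih.
Apply vowel harmony: sihahasih → sihahasuh.

sihahasuh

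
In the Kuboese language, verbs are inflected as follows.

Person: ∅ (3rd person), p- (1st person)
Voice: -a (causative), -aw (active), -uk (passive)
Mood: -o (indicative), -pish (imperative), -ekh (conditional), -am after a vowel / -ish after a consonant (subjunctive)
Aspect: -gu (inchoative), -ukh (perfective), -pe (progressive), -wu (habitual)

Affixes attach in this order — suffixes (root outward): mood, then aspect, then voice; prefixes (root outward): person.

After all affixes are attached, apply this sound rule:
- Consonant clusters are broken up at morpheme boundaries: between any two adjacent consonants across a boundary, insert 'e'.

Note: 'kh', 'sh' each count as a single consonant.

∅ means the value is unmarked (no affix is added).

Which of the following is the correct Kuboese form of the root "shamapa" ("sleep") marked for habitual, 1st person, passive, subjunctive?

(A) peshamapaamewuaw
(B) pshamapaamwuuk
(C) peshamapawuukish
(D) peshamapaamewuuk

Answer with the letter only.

Attach mood subjunctive -am (after vowel 'a') → shamapaam.
Attach aspect habitual -wu → shamapaamwu.
Attach voice passive -uk → shamapaamwuuk.
Attach person 1st person p- → pshamapaamwuuk.
Apply epenthesis: pshamapaamwuuk → peshamapaamewuuk.
So the correct form is peshamapaamewuuk, option (D).
(C) peshamapawuukish is wrong: it has the affixes in the wrong order.
(A) peshamapaamewuaw is wrong: it uses active instead of passive for voice.
(B) pshamapaamwuuk is wrong: it fails to apply the sound rule(s).

D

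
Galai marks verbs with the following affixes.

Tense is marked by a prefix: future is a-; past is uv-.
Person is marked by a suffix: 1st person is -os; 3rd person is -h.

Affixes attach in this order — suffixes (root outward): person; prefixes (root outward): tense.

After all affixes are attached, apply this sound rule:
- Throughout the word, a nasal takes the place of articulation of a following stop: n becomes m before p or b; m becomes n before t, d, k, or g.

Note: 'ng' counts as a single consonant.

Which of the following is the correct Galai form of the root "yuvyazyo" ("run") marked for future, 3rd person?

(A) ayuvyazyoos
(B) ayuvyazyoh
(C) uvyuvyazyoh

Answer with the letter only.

B

Attach tense future a- → ayuvyazyo.
Attach person 3rd person -h → ayuvyazyoh.
Nasal assimilation: no change.
So the correct form is ayuvyazyoh, option (B).
(A) ayuvyazyoos is wrong: it uses 1st person instead of 3rd person for person.
(C) uvyuvyazyoh is wrong: it uses past instead of future for tense.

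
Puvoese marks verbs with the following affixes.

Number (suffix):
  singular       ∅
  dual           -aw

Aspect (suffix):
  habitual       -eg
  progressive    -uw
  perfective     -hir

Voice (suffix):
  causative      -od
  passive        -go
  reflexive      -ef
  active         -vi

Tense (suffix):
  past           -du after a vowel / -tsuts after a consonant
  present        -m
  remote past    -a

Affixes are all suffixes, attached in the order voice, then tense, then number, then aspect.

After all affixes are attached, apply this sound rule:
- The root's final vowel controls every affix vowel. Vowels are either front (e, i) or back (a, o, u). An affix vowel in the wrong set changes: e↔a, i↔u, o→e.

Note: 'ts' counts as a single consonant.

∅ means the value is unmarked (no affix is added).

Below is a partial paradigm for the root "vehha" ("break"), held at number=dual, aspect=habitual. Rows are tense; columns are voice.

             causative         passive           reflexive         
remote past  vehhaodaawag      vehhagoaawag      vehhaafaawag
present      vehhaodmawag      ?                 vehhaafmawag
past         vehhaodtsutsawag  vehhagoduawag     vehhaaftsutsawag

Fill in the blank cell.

vehhagomawag

Attach voice passive -go → vehhago.
Attach tense present -m → vehhagom.
Attach number dual -aw → vehhagomaw.
Attach aspect habitual -eg → vehhagomaweg.
Apply vowel harmony: vehhagomaweg → vehhagomawag.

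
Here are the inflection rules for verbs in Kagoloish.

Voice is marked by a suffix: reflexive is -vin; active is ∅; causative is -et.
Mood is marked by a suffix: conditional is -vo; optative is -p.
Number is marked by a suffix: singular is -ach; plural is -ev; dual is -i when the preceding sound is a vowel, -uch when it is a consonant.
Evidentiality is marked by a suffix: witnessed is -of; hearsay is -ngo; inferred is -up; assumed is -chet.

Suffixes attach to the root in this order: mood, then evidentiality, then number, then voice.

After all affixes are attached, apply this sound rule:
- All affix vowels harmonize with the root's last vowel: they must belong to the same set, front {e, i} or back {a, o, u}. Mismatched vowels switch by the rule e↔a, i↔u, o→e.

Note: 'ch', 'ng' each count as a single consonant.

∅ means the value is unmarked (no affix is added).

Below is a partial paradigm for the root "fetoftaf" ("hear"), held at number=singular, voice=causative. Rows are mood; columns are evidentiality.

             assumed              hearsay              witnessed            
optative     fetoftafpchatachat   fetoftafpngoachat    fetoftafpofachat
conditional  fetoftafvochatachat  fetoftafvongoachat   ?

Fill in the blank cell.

fetoftafvoofachat

Attach mood conditional -vo → fetoftafvo.
Attach evidentiality witnessed -of → fetoftafvoof.
Attach number singular -ach → fetoftafvoofach.
Attach voice causative -et → fetoftafvoofachet.
Apply vowel harmony: fetoftafvoofachet → fetoftafvoofachat.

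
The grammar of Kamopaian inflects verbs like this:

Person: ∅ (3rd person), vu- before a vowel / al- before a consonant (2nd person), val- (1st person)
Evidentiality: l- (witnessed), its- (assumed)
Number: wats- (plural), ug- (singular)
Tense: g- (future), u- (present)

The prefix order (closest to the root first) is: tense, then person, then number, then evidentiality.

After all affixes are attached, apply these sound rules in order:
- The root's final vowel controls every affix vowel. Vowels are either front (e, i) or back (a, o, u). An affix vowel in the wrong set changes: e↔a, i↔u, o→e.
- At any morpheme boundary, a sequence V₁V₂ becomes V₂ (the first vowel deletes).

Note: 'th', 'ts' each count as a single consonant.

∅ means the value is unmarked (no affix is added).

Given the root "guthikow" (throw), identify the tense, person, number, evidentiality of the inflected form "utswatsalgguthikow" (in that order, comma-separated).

Segment: its-wats-al-g-guthikow.
tense: g- → future.
person: vu/al- → 2nd person.
number: wats- → plural.
evidentiality: its- → assumed.

future, 2nd person, plural, assumed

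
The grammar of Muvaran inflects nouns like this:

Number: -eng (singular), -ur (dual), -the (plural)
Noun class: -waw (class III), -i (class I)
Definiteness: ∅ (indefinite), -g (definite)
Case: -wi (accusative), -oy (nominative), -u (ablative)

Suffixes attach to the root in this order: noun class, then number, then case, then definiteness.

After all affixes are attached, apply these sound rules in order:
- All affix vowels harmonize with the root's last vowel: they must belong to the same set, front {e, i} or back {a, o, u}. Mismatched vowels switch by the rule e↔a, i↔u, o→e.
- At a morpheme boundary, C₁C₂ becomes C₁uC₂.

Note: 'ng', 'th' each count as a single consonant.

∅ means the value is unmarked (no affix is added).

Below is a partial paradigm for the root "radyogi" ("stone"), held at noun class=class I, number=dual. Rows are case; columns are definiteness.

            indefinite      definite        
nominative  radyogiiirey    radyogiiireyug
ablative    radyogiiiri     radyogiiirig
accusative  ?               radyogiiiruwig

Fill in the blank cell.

Attach noun class class I -i → radyogii.
Attach number dual -ur → radyogiiur.
Attach case accusative -wi → radyogiiurwi.
definiteness = indefinite: zero marking, form stays radyogiiurwi.
Apply vowel harmony: radyogiiurwi → radyogiiirwi.
Apply epenthesis: radyogiiirwi → radyogiiiruwi.

radyogiiiruwi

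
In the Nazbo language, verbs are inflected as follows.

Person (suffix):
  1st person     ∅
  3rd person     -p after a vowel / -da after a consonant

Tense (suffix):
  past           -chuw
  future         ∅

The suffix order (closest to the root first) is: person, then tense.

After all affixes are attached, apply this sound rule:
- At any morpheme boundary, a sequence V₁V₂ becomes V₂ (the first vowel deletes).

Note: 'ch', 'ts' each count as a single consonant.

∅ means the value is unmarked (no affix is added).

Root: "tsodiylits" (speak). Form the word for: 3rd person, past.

tsodiylitsdachuw

Attach person 3rd person -da (after consonant 'ts') → tsodiylitsda.
Attach tense past -chuw → tsodiylitsdachuw.
Vowel deletion: no change.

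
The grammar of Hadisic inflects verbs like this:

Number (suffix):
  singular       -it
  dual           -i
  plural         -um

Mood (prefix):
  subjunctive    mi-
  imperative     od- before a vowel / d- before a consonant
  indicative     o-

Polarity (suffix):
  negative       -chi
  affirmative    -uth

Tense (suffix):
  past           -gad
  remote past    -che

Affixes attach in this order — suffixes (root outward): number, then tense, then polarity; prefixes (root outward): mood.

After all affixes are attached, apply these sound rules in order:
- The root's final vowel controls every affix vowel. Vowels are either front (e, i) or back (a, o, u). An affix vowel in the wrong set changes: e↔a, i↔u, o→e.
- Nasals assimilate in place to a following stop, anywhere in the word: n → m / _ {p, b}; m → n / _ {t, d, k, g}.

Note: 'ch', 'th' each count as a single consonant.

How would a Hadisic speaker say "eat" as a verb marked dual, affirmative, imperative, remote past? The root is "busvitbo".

Attach number dual -i → busvitboi.
Attach tense remote past -che → busvitboiche.
Attach mood imperative d- (before consonant 'b') → dbusvitboiche.
Attach polarity affirmative -uth → dbusvitboicheuth.
Apply vowel harmony: dbusvitboicheuth → dbusvitbouchauth.
Nasal assimilation: no change.

dbusvitbouchauth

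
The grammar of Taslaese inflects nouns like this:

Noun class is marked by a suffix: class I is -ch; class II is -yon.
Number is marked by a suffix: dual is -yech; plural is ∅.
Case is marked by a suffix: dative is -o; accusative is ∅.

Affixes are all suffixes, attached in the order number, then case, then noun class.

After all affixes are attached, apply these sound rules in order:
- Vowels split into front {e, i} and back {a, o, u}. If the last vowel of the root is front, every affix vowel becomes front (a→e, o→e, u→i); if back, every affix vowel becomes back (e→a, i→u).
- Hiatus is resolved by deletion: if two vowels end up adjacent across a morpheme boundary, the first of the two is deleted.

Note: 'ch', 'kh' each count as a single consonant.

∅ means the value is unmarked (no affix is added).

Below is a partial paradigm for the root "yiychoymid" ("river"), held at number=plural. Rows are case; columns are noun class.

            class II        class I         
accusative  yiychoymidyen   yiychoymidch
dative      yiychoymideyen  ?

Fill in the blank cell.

yiychoymidech

number = plural: zero marking, form stays yiychoymid.
Attach case dative -o → yiychoymido.
Attach noun class class I -ch → yiychoymidoch.
Apply vowel harmony: yiychoymidoch → yiychoymidech.
Vowel deletion: no change.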